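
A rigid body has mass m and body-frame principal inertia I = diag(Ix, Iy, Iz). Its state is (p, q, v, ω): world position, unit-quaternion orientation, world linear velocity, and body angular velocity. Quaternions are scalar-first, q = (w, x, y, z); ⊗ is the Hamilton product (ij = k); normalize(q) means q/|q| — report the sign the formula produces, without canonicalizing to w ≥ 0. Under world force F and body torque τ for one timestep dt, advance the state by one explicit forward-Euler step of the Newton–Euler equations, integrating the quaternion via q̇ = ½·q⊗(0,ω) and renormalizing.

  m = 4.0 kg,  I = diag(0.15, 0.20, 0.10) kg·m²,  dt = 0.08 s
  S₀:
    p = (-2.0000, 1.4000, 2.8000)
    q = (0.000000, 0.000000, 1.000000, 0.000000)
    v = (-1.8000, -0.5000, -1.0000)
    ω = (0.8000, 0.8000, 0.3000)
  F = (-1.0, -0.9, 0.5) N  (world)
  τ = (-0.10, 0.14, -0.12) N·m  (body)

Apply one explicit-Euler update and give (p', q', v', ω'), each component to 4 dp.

p' = (-2.1440, 1.3600, 2.7200)
q' = (-0.0320, 0.0120, 0.9989, -0.0320)
v' = (-1.8200, -0.5180, -0.9900)
ω' = (0.7595, 0.8512, 0.1784)

gyro term ω×Iω = (-0.0240, 0.0120, 0.0320)
(τ − ω×Iω)/I = (-0.5067, 0.6400, -1.5200)
ω' = ω + α·dt = (0.7595, 0.8512, 0.1784)
Hamilton product q⊗(0,ω) = (-0.8000000, 0.3000000, 0.0000000, -0.8000000)
q' = normalize(q + ½dt·q⊗(0,ω)) = (-0.0320, 0.0120, 0.9989, -0.0320)
a = (-0.2500, -0.2250, 0.1250)
p' = p + v·dt = (-2.1440, 1.3600, 2.7200)
new velocity v' = (-1.8200, -0.5180, -0.9900)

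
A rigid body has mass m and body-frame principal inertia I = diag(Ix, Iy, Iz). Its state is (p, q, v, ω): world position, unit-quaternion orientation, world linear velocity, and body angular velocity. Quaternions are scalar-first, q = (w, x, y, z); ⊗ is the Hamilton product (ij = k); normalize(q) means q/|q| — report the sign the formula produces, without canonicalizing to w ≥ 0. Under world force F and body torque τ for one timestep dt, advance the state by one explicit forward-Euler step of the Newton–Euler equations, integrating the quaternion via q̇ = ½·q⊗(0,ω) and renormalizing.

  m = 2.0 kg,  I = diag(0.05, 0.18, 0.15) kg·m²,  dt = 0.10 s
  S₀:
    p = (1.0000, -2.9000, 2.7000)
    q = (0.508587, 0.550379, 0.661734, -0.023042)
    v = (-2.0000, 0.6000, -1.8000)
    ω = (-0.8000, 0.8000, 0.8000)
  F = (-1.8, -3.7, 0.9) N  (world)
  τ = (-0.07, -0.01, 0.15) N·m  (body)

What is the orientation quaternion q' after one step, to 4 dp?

q⊗(0,ω) = (-0.0706504, 0.1409512, -0.0150000, 1.3765600)
q + ½dt·q⊗(0,ω), renormalized = (0.5038, 0.5561, 0.6594, 0.0457)

q' = (0.5038, 0.5561, 0.6594, 0.0457)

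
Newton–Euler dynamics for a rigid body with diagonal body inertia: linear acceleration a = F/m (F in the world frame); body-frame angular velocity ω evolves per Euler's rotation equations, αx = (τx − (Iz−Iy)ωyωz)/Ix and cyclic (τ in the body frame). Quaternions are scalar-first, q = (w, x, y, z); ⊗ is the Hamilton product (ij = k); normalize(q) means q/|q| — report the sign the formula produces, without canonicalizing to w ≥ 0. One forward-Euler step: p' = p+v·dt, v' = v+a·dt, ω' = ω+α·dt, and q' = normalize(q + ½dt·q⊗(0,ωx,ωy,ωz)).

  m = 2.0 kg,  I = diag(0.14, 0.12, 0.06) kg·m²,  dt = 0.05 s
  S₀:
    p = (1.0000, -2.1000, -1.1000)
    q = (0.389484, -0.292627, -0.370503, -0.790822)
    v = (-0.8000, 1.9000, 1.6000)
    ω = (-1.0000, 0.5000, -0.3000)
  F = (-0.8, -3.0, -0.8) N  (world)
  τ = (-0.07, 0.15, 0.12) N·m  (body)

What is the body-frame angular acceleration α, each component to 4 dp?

precession coupling ω×(Iω) = (0.0090, 0.0240, 0.0100)
(τ − ω×Iω)/I = (-0.5643, 1.0500, 1.8333)

α = (-0.5643, 1.0500, 1.8333)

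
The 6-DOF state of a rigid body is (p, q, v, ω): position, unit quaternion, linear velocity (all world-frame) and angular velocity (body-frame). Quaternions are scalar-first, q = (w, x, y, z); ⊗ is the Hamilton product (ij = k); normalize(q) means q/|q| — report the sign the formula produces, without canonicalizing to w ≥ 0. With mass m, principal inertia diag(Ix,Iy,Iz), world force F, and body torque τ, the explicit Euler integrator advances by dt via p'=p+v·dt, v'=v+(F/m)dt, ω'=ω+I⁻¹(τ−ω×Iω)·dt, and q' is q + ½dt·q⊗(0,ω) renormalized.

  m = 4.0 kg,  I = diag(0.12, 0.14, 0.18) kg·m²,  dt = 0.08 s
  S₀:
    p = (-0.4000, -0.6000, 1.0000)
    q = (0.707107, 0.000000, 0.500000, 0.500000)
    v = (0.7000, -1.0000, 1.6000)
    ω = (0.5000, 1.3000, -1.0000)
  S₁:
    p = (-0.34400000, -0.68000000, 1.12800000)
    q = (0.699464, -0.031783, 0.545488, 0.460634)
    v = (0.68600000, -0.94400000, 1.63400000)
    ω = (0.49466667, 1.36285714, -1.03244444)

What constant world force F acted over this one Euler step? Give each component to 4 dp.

Δv = v₁−v₀ = (-0.01400000, 0.05600000, 0.03400000)
m·(v₁−v₀)/dt = (-0.7000, 2.8000, 1.7000)

F = (-0.7000, 2.8000, 1.7000)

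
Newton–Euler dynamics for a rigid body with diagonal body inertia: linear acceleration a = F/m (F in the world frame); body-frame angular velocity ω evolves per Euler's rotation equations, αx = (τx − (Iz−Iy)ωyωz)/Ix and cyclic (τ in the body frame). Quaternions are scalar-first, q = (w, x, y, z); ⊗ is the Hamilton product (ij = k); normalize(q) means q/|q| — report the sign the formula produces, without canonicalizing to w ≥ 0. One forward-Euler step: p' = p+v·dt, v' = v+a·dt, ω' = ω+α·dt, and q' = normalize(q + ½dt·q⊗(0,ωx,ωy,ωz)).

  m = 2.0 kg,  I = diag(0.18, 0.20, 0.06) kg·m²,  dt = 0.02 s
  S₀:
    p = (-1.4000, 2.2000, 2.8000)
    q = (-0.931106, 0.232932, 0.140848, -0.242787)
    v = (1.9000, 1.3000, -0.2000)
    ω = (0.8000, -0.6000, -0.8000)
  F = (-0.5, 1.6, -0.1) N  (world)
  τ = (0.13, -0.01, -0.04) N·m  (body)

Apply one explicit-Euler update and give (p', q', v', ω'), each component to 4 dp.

linear accel F/m = (-0.2500, 0.8000, -0.0500)
p + v·dt = (-1.3620, 2.2260, 2.7960)
v' = v + a·dt = (1.8950, 1.3160, -0.2010)
ω×(Iω) gyroscopic = (-0.0672, -0.0768, -0.0096)
α = I⁻¹(τ − ω×Iω) = (1.0956, 0.3340, -0.5067)
new body rate ω' = (0.8219, -0.5933, -0.8101)
Hamilton product q⊗(0,ω) = (-0.2960664, -1.0032354, 0.5507796, 0.4924472)
q' = normalize(q + ½dt·q⊗(0,ω)) = (-0.9340, 0.2229, 0.1463, -0.2378)

p' = (-1.3620, 2.2260, 2.7960)
q' = (-0.9340, 0.2229, 0.1463, -0.2378)
v' = (1.8950, 1.3160, -0.2010)
ω' = (0.8219, -0.5933, -0.8101)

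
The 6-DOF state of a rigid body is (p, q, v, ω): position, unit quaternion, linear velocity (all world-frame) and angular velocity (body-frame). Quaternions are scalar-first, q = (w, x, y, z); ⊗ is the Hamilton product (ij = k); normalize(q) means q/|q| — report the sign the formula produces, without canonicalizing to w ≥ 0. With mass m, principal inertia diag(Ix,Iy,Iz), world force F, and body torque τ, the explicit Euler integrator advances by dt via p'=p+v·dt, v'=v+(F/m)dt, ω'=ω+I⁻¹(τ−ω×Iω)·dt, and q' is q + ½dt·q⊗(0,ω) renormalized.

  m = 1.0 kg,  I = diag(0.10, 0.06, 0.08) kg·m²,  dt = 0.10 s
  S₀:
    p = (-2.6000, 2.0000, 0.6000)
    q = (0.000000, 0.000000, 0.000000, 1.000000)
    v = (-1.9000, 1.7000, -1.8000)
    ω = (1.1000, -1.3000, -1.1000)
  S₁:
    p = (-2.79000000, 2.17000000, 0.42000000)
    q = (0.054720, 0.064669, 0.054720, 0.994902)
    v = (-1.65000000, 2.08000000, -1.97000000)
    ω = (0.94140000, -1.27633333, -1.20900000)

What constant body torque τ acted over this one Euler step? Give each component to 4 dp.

ω₁ − ω₀ = (-0.15860000, 0.02366667, -0.10900000)
I·α + gyro = (-0.1300, -0.0100, -0.0300)

τ = (-0.1300, -0.0100, -0.0300)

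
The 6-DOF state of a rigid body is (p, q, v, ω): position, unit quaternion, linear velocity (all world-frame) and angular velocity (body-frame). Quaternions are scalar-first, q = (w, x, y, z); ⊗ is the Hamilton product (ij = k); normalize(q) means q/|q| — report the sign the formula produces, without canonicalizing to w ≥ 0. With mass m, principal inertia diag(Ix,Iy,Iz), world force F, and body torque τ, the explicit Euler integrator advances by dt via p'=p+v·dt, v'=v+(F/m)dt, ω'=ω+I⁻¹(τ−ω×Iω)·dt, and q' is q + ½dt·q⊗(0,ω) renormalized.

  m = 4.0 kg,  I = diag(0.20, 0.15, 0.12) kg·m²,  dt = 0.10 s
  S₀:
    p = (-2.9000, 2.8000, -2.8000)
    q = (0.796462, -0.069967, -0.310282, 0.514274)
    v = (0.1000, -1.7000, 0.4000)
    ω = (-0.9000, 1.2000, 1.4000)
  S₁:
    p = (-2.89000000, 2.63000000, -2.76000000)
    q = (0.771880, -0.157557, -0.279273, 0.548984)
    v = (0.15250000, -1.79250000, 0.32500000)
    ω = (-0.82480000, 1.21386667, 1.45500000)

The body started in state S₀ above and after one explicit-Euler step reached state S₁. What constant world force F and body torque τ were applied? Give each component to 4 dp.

F = (2.1000, -3.7000, -3.0000)
τ = (0.1000, -0.0800, 0.1200)

Δv = v₁−v₀ = (0.05250000, -0.09250000, -0.07500000)
applied force F = (2.1000, -3.7000, -3.0000)
Δω = ω₁−ω₀ = (0.07520000, 0.01386667, 0.05500000)
I·α + gyro = (0.1000, -0.0800, 0.1200)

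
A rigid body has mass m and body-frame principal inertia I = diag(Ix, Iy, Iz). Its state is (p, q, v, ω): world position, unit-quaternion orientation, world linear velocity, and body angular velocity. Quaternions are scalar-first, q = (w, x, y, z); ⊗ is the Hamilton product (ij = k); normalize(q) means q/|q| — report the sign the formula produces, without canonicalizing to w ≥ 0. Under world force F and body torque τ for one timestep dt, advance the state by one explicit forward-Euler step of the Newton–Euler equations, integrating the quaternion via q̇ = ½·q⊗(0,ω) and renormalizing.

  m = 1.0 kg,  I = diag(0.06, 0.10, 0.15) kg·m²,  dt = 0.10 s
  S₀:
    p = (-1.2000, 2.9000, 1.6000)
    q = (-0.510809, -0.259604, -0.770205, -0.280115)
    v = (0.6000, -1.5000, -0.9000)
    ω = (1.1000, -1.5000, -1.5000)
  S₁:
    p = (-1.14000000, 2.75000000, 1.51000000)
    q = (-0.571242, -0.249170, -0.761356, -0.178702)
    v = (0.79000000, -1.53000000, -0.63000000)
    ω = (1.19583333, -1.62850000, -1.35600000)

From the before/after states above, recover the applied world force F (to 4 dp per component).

F = (1.9000, -0.3000, 2.7000)

velocity change Δv = (0.19000000, -0.03000000, 0.27000000)
m·(v₁−v₀)/dt = (1.9000, -0.3000, 2.7000)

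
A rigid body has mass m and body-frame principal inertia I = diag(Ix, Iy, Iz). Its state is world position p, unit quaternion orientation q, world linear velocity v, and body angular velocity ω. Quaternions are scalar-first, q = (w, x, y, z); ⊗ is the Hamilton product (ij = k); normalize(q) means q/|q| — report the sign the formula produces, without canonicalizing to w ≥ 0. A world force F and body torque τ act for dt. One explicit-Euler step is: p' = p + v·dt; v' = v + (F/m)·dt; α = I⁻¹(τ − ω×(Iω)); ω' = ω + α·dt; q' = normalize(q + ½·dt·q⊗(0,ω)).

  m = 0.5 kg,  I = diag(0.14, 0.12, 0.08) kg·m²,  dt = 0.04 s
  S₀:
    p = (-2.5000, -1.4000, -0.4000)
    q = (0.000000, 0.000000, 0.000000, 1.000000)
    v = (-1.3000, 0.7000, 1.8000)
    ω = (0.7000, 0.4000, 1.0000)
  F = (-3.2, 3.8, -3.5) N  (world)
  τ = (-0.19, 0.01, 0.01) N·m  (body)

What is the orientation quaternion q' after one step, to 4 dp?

Hamilton product q⊗(0,ω) = (-1.0000000, -0.4000000, 0.7000000, 0.0000000)
q' = normalize(q + ½dt·q⊗(0,ω)) = (-0.0200, -0.0080, 0.0140, 0.9997)

q' = (-0.0200, -0.0080, 0.0140, 0.9997)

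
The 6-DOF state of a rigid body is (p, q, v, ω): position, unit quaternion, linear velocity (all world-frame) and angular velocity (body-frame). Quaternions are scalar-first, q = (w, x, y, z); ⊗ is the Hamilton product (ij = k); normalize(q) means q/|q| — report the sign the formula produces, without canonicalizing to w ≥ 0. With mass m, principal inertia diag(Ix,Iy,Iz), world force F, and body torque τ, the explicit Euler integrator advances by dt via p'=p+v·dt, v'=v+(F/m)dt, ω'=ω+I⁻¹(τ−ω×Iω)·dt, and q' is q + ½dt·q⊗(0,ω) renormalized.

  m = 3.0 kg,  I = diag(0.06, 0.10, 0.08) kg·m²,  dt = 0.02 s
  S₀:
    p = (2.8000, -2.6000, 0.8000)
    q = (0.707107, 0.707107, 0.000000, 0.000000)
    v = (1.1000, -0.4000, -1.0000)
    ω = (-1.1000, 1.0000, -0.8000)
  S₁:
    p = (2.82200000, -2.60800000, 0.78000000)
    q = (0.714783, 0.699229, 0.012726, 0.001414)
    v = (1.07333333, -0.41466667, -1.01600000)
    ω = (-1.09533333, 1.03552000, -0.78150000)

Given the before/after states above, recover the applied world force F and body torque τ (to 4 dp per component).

v₁ − v₀ = (-0.02666667, -0.01466667, -0.01600000)
m·(v₁−v₀)/dt = (-4.0000, -2.2000, -2.4000)
ω₁ − ω₀ = (0.00466667, 0.03552000, 0.01850000)
gyro term ω₀×Iω₀ = (0.0160, -0.0176, -0.0440)
I·α + gyro = (0.0300, 0.1600, 0.0300)

F = (-4.0000, -2.2000, -2.4000)
τ = (0.0300, 0.1600, 0.0300)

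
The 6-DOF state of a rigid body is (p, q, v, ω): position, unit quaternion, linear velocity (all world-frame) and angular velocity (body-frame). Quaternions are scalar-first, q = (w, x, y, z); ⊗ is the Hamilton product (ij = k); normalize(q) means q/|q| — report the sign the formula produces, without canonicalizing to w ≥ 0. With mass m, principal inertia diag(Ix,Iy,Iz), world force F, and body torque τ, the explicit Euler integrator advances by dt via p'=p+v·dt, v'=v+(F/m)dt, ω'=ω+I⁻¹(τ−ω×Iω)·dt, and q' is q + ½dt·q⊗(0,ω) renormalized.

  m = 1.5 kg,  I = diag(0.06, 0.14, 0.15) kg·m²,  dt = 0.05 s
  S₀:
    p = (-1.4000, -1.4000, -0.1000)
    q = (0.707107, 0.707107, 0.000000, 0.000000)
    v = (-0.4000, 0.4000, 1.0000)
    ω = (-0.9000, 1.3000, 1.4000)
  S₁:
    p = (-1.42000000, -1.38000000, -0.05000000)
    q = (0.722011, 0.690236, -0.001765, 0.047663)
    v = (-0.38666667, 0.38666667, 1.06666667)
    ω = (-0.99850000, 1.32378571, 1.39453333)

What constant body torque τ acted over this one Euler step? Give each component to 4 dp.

Δω = ω₁−ω₀ = (-0.09850000, 0.02378571, -0.00546667)
precession coupling = (0.0182, 0.1134, -0.0936)
τ = I·(Δω/dt) + ω₀×(Iω₀) = (-0.1000, 0.1800, -0.1100)

τ = (-0.1000, 0.1800, -0.1100)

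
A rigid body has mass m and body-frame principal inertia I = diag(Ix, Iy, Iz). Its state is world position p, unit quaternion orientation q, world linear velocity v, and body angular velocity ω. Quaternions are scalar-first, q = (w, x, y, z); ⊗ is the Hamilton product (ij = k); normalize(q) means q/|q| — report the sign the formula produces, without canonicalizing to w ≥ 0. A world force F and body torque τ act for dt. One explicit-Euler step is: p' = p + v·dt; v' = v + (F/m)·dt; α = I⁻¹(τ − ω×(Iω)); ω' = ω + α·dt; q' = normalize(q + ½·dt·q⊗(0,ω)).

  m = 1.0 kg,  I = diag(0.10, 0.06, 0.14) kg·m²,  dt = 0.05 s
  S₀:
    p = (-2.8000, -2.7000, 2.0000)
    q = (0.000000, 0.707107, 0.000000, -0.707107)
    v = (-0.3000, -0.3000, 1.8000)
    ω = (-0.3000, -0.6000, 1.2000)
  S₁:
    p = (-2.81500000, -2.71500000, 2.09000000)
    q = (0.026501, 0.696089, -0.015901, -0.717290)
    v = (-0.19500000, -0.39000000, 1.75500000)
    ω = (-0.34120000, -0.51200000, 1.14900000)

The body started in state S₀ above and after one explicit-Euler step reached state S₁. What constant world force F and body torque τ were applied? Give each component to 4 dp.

velocity change Δv = (0.10500000, -0.09000000, -0.04500000)
applied force F = (2.1000, -1.8000, -0.9000)
Δω = ω₁−ω₀ = (-0.04120000, 0.08800000, -0.05100000)
applied torque τ = (-0.1400, 0.1200, -0.1500)

F = (2.1000, -1.8000, -0.9000)
τ = (-0.1400, 0.1200, -0.1500)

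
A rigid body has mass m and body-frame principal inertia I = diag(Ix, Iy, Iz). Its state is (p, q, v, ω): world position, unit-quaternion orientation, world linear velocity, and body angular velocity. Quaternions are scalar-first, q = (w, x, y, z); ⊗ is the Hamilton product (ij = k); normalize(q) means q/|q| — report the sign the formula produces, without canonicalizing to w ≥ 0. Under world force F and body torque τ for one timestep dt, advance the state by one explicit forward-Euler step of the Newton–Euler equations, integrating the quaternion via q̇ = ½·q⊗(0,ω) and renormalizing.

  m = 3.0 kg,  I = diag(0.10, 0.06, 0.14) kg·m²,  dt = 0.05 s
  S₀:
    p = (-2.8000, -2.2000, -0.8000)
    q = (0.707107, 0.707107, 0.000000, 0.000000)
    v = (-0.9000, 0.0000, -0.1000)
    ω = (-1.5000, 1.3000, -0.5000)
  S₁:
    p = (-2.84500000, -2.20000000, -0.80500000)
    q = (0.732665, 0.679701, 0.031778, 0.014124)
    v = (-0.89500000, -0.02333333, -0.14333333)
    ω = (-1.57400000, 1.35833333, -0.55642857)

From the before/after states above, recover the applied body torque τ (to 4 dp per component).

τ = (-0.2000, 0.0400, -0.0800)

Δω = ω₁−ω₀ = (-0.07400000, 0.05833333, -0.05642857)
precession coupling = (-0.0520, -0.0300, 0.0780)
I·α + gyro = (-0.2000, 0.0400, -0.0800)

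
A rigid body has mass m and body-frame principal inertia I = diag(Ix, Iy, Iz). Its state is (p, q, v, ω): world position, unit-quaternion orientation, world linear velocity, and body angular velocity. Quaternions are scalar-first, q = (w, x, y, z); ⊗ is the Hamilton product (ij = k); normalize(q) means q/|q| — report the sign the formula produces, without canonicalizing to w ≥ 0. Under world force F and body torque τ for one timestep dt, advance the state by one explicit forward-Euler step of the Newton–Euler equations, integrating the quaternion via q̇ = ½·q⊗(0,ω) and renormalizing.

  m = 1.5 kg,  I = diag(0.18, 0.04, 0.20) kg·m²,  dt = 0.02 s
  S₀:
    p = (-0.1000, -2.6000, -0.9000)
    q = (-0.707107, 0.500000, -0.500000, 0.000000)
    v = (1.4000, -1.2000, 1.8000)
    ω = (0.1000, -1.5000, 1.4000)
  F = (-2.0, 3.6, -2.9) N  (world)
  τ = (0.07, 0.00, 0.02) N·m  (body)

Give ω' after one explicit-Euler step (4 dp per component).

ω' = (0.1451, -1.4986, 1.3999)

precession coupling ω×(Iω) = (-0.3360, -0.0028, 0.0210)
(τ − ω×Iω)/I = (2.2556, 0.0700, -0.0050)
ω + α·dt = (0.1451, -1.4986, 1.3999)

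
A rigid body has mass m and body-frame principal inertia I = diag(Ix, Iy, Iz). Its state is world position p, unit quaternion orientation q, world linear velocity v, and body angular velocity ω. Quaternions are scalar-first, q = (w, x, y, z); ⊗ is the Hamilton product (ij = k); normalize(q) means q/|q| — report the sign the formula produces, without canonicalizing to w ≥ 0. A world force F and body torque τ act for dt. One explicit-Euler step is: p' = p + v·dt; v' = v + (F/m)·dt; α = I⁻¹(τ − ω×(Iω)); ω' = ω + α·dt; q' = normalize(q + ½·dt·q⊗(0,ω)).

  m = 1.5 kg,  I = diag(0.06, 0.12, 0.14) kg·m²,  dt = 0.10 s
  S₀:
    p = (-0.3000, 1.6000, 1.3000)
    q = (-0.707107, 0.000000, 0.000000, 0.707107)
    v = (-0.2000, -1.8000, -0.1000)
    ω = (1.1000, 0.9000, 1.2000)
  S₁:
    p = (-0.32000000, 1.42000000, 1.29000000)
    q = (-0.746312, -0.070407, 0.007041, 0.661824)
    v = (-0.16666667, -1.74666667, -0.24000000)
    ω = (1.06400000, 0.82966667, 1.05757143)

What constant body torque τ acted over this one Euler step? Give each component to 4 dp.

rate change Δω = (-0.03600000, -0.07033333, -0.14242857)
applied torque τ = (0.0000, -0.1900, -0.1400)

τ = (0.0000, -0.1900, -0.1400)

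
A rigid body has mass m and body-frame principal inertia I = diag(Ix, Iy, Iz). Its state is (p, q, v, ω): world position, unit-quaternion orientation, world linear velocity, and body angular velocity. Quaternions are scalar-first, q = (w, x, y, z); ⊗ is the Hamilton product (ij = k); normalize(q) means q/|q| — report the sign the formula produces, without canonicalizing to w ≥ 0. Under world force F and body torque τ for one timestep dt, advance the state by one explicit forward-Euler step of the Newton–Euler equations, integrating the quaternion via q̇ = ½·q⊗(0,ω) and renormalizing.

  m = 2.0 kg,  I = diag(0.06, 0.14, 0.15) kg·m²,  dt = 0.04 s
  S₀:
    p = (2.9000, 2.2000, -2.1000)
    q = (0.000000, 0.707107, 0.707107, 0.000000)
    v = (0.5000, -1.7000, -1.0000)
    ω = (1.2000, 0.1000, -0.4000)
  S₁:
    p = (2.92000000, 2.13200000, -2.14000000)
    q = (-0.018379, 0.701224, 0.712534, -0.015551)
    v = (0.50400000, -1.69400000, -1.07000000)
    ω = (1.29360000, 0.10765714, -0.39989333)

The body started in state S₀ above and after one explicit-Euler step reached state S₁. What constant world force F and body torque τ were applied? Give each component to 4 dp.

F = (0.2000, 0.3000, -3.5000)
τ = (0.1400, 0.0700, 0.0100)

ω₁ − ω₀ = (0.09360000, 0.00765714, 0.00010667)
precession coupling = (-0.0004, 0.0432, 0.0096)
applied torque τ = (0.1400, 0.0700, 0.0100)
v₁ − v₀ = (0.00400000, 0.00600000, -0.07000000)
applied force F = (0.2000, 0.3000, -3.5000)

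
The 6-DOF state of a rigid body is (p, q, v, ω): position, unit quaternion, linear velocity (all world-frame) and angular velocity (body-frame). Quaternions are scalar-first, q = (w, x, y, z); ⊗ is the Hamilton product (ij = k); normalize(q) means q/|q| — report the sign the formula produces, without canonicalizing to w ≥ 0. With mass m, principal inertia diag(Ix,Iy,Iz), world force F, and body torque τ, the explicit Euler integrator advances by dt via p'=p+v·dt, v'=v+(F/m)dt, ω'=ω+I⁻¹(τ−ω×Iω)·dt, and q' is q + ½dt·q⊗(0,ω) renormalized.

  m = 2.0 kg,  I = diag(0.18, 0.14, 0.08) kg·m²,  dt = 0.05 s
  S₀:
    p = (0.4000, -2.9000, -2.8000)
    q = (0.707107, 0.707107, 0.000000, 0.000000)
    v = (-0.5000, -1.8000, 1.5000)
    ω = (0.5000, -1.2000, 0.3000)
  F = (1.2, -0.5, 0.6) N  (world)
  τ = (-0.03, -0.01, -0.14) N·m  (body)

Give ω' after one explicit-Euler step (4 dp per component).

ω' = (0.4857, -1.2089, 0.1975)

ω×(Iω) gyroscopic = (0.0216, 0.0150, 0.0240)
(τ − ω×Iω)/I = (-0.2867, -0.1786, -2.0500)
ω + α·dt = (0.4857, -1.2089, 0.1975)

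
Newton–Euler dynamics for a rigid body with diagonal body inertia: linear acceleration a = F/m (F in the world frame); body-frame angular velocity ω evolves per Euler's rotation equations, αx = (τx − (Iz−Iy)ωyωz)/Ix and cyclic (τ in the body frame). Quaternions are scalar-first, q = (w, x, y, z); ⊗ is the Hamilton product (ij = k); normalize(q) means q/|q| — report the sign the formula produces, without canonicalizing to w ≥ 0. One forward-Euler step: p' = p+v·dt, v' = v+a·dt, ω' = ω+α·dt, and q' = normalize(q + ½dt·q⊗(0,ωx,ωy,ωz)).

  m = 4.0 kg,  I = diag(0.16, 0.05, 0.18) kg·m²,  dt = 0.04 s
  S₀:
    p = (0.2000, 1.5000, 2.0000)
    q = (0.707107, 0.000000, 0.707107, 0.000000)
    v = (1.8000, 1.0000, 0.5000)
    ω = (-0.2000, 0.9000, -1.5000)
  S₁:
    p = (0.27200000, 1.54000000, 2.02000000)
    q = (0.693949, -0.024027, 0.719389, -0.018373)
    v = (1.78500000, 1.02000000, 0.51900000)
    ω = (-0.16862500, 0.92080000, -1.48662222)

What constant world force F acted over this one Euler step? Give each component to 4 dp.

F = (-1.5000, 2.0000, 1.9000)

v₁ − v₀ = (-0.01500000, 0.02000000, 0.01900000)
F = m·Δv/dt = (-1.5000, 2.0000, 1.9000)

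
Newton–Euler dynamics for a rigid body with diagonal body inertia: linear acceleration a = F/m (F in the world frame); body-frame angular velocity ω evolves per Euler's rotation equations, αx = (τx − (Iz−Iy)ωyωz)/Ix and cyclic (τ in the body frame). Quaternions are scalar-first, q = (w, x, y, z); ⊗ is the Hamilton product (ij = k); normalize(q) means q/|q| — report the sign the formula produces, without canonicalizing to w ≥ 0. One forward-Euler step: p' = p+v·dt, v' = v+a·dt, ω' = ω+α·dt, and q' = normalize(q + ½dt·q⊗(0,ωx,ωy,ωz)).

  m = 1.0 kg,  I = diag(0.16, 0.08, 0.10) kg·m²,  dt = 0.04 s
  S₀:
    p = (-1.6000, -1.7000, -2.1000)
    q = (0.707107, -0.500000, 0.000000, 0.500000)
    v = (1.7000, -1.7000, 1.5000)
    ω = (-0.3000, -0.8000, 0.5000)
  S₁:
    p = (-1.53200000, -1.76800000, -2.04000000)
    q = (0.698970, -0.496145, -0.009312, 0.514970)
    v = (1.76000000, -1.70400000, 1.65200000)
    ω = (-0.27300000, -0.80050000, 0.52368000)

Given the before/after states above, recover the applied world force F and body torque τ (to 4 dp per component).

rate change Δω = (0.02700000, -0.00050000, 0.02368000)
ω₀×(Iω₀) = (-0.0080, -0.0090, -0.0192)
I·α + gyro = (0.1000, -0.0100, 0.0400)
Δv = v₁−v₀ = (0.06000000, -0.00400000, 0.15200000)
F = m·Δv/dt = (1.5000, -0.1000, 3.8000)

F = (1.5000, -0.1000, 3.8000)
τ = (0.1000, -0.0100, 0.0400)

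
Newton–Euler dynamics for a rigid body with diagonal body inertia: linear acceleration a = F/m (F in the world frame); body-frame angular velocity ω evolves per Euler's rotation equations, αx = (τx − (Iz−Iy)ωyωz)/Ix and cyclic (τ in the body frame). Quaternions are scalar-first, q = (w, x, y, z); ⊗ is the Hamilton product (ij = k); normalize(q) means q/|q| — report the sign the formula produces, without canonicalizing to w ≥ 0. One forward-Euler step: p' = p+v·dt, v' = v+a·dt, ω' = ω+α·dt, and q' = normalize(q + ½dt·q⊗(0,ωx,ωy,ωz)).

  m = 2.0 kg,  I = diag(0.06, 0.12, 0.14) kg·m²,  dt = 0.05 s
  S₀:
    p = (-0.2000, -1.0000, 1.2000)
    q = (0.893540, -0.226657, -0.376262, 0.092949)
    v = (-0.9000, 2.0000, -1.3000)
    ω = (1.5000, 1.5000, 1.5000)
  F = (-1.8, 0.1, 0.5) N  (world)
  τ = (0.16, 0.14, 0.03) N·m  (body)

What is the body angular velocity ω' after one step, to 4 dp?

angular accel α = (1.9167, 2.6667, -0.7500)
ω + α·dt = (1.5958, 1.6333, 1.4625)

ω' = (1.5958, 1.6333, 1.4625)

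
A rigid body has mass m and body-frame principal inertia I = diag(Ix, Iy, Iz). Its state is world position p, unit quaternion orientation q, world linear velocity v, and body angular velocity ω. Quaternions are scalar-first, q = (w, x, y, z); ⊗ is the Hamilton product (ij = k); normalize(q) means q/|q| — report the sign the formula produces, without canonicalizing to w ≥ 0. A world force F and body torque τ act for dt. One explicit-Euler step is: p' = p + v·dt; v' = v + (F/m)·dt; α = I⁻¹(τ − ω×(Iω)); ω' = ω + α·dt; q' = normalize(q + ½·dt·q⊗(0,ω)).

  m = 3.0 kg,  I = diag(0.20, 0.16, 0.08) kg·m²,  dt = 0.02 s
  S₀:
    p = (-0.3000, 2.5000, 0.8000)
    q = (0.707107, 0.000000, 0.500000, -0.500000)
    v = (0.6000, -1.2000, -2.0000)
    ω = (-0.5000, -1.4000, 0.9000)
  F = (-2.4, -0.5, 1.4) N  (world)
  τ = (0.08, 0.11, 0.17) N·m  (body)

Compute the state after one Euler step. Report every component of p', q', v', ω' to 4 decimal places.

p' = (-0.2880, 2.4760, 0.7600)
q' = (0.7185, -0.0060, 0.4925, -0.4911)
v' = (0.5840, -1.2033, -1.9907)
ω' = (-0.5021, -1.3795, 0.9495)

a = F/m = (-0.8000, -0.1667, 0.4667)
new position p' = (-0.2880, 2.4760, 0.7600)
new velocity v' = (0.5840, -1.2033, -1.9907)
precession coupling ω×(Iω) = (0.1008, -0.0540, -0.0280)
angular accel α = (-0.1040, 1.0250, 2.4750)
new body rate ω' = (-0.5021, -1.3795, 0.9495)
Hamilton product q⊗(0,ω) = (1.1500000, -0.6035535, -0.7399498, 0.8863963)
q + ½dt·q⊗(0,ω), renormalized = (0.7185, -0.0060, 0.4925, -0.4911)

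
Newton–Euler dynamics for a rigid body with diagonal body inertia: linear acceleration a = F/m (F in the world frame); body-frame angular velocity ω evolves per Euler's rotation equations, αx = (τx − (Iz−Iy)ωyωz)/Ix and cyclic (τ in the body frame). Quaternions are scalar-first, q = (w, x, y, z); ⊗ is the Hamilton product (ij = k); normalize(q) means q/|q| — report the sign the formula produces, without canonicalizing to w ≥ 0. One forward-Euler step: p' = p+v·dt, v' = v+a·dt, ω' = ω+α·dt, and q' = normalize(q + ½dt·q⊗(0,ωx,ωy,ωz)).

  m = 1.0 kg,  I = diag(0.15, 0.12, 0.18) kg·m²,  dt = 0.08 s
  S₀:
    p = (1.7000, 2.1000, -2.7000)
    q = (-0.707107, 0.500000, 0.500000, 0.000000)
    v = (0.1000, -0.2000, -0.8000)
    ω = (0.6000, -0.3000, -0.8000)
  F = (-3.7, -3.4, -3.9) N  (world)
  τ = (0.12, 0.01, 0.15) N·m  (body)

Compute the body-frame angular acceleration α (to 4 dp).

α = (0.7040, -0.0367, 0.8033)

ω×(Iω) gyroscopic = (0.0144, 0.0144, 0.0054)
α = I⁻¹(τ − ω×Iω) = (0.7040, -0.0367, 0.8033)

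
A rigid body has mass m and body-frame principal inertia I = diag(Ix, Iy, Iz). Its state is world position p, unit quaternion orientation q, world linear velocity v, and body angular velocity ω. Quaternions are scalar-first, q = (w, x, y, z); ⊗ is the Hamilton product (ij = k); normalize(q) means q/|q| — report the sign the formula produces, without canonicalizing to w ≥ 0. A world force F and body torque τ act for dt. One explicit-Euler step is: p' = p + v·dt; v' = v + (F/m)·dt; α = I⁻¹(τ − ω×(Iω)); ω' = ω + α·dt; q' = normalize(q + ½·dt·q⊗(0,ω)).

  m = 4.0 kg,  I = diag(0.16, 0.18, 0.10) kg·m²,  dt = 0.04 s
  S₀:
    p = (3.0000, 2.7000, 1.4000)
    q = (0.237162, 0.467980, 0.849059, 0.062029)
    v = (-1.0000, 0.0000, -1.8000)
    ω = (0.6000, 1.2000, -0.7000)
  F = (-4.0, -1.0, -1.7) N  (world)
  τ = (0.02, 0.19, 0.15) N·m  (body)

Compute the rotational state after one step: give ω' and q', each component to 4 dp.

(τ − ω×Iω)/I = (-0.2950, 1.1956, 1.3560)
ω + α·dt = (0.5882, 1.2478, -0.6458)
2q̇ = q⊗(0,ω) = (-1.2562385, -0.5264789, 0.6493978, -0.1138728)
updated quaternion q' = (0.2119, 0.4572, 0.8617, 0.0597)

ω' = (0.5882, 1.2478, -0.6458)
q' = (0.2119, 0.4572, 0.8617, 0.0597)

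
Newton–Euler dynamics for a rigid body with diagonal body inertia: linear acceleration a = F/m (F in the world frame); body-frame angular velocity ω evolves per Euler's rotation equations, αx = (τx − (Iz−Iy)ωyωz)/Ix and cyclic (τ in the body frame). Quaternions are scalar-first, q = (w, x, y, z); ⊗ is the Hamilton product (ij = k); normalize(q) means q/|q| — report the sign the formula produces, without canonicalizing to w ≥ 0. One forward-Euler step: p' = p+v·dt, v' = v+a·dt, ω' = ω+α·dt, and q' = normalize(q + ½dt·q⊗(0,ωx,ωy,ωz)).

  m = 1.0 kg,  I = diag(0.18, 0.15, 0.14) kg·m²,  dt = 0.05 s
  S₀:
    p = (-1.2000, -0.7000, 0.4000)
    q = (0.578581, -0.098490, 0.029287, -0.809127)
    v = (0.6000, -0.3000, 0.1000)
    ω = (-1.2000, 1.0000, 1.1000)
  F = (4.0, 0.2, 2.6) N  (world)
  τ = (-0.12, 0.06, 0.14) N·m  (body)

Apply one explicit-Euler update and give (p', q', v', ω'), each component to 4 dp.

precession coupling ω×(Iω) = (-0.0110, -0.0528, 0.0360)
α = I⁻¹(τ − ω×Iω) = (-0.6056, 0.7520, 0.7429)
new body rate ω' = (-1.2303, 1.0376, 1.1371)
q⊗(0,ω) = (0.7425647, 0.1470455, 1.6578724, 0.5730935)
q' = normalize(q + ½dt·q⊗(0,ω)) = (0.5965, -0.0947, 0.0707, -0.7939)
a = F/m = (4.0000, 0.2000, 2.6000)
p + v·dt = (-1.1700, -0.7150, 0.4050)
v + (F/m)dt = (0.8000, -0.2900, 0.2300)

p' = (-1.1700, -0.7150, 0.4050)
q' = (0.5965, -0.0947, 0.0707, -0.7939)
v' = (0.8000, -0.2900, 0.2300)
ω' = (-1.2303, 1.0376, 1.1371)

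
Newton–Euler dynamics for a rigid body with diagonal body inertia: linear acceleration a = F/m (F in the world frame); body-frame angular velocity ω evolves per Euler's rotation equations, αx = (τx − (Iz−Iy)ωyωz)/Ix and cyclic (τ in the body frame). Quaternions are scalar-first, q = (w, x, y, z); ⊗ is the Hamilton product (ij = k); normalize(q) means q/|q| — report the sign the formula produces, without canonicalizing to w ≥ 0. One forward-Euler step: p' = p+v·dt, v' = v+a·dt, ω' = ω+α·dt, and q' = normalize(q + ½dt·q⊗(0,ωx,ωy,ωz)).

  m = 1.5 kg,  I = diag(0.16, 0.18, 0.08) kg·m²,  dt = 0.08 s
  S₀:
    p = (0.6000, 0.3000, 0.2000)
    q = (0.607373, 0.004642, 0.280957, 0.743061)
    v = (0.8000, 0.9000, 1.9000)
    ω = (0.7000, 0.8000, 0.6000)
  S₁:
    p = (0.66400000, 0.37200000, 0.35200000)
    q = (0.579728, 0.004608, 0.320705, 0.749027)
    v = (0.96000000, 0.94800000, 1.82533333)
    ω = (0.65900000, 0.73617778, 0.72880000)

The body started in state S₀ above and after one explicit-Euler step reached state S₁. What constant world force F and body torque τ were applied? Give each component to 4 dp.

F = (3.0000, 0.9000, -1.4000)
τ = (-0.1300, -0.1100, 0.1400)

v₁ − v₀ = (0.16000000, 0.04800000, -0.07466667)
m·(v₁−v₀)/dt = (3.0000, 0.9000, -1.4000)
Δω = ω₁−ω₀ = (-0.04100000, -0.06382222, 0.12880000)
gyro term ω₀×Iω₀ = (-0.0480, 0.0336, 0.0112)
I·α + gyro = (-0.1300, -0.1100, 0.1400)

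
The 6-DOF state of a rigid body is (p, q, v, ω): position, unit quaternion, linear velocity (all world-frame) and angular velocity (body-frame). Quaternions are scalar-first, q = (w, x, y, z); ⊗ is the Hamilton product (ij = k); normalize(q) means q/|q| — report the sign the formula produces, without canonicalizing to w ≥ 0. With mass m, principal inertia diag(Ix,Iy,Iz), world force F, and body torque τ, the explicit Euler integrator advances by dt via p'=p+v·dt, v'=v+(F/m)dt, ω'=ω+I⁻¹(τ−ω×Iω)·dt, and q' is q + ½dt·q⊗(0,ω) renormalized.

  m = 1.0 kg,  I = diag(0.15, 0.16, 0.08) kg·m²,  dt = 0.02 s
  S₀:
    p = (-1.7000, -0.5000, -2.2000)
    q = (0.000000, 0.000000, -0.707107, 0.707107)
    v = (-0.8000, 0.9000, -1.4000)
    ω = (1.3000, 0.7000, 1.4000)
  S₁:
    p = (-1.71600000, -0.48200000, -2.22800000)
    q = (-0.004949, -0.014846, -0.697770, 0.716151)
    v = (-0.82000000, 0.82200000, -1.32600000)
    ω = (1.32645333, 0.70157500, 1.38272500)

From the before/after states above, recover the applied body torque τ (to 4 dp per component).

Δω = ω₁−ω₀ = (0.02645333, 0.00157500, -0.01727500)
precession coupling = (-0.0784, 0.1274, 0.0091)
applied torque τ = (0.1200, 0.1400, -0.0600)

τ = (0.1200, 0.1400, -0.0600)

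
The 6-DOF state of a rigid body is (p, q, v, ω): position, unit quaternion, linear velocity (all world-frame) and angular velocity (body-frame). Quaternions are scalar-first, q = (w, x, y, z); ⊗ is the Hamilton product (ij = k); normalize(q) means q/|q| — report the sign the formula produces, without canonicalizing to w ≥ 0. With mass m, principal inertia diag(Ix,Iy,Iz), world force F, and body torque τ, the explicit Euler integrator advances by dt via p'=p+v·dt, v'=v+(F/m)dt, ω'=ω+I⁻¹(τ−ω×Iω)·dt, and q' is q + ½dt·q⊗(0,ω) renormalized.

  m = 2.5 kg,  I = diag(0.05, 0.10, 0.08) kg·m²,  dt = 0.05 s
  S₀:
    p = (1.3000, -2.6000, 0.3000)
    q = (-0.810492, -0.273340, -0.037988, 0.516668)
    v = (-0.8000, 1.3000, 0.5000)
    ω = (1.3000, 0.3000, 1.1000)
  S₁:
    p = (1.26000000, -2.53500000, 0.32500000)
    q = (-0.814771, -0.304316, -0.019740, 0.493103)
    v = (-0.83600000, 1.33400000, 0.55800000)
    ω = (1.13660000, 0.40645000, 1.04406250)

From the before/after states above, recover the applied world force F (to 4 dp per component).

F = (-1.8000, 1.7000, 2.9000)

Δv = v₁−v₀ = (-0.03600000, 0.03400000, 0.05800000)
m·(v₁−v₀)/dt = (-1.8000, 1.7000, 2.9000)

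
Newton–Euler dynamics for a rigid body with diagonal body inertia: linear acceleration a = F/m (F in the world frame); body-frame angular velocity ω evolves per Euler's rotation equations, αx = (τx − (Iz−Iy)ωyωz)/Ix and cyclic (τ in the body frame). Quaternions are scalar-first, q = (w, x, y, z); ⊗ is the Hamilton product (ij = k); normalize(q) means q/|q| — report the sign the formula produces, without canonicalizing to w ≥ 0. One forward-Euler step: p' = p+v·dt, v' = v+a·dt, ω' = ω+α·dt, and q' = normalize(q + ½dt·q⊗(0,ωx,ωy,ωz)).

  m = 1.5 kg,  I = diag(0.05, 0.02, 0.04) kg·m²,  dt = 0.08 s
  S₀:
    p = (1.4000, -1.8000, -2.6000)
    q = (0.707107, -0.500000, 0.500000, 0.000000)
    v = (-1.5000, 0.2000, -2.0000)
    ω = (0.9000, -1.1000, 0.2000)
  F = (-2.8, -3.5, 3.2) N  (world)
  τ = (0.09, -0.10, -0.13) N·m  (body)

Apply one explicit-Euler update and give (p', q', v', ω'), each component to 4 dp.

p + v·dt = (1.2800, -1.7840, -2.7600)
v + (F/m)dt = (-1.6493, 0.0133, -1.8293)
precession coupling ω×(Iω) = (-0.0044, 0.0018, 0.0297)
angular accel α = (1.8880, -5.0900, -3.9925)
ω + α·dt = (1.0510, -1.5072, -0.1194)
q⊗(0,ω) = (1.0000000, 0.7363963, -0.6778177, 0.2414214)
updated quaternion q' = (0.7459, -0.4698, 0.4721, 0.0096)

p' = (1.2800, -1.7840, -2.7600)
q' = (0.7459, -0.4698, 0.4721, 0.0096)
v' = (-1.6493, 0.0133, -1.8293)
ω' = (1.0510, -1.5072, -0.1194)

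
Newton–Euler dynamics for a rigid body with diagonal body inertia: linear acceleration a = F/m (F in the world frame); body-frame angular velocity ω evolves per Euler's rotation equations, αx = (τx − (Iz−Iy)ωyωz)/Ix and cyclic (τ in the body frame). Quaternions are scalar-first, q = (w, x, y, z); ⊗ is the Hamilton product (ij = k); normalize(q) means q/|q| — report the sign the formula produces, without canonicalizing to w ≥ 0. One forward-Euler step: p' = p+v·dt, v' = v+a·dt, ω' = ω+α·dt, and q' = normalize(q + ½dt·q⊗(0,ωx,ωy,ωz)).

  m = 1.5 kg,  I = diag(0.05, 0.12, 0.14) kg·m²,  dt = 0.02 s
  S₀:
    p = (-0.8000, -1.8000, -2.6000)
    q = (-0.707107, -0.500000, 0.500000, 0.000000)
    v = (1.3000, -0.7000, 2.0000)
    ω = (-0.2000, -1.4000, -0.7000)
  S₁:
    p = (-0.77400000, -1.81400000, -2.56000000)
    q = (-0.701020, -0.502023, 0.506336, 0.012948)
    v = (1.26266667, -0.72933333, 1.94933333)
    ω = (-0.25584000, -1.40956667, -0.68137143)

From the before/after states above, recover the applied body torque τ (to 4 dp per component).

rate change Δω = (-0.05584000, -0.00956667, 0.01862857)
τ = I·(Δω/dt) + ω₀×(Iω₀) = (-0.1200, -0.0700, 0.1500)

τ = (-0.1200, -0.0700, 0.1500)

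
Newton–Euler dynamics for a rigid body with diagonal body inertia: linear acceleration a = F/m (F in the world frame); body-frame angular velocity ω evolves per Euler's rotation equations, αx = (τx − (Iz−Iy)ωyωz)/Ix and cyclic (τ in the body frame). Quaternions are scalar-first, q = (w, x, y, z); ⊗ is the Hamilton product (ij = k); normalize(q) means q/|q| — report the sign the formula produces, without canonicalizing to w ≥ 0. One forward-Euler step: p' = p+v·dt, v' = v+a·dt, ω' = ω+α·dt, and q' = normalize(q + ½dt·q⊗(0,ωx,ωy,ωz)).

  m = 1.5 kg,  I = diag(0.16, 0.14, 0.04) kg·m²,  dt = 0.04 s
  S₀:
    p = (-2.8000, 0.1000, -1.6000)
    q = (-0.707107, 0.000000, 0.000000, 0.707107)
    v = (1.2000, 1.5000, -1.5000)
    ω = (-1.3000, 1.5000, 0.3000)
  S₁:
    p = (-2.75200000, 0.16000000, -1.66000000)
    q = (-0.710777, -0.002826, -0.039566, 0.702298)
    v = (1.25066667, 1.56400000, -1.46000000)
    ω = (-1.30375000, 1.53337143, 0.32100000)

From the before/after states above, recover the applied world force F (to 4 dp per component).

Δv = v₁−v₀ = (0.05066667, 0.06400000, 0.04000000)
F = m·Δv/dt = (1.9000, 2.4000, 1.5000)

F = (1.9000, 2.4000, 1.5000)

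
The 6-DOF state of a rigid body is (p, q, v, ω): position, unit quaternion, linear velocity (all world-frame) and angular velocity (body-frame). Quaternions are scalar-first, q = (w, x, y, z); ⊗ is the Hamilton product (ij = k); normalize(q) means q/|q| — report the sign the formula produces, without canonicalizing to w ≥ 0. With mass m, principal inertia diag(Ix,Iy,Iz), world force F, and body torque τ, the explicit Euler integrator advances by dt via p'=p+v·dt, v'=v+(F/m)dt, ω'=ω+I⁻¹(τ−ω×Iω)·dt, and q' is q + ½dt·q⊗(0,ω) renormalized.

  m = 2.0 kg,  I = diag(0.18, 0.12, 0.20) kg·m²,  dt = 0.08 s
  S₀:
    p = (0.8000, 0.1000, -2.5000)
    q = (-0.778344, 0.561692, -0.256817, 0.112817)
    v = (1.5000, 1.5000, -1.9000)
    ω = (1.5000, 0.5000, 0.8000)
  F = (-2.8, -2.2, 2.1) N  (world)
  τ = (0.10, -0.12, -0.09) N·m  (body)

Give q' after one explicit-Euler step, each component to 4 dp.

q⊗(0,ω) = (-0.8043831, -1.4293781, -0.6693001, 0.0433963)
q' = normalize(q + ½dt·q⊗(0,ω)) = (-0.8085, 0.5033, -0.2829, 0.1143)

q' = (-0.8085, 0.5033, -0.2829, 0.1143)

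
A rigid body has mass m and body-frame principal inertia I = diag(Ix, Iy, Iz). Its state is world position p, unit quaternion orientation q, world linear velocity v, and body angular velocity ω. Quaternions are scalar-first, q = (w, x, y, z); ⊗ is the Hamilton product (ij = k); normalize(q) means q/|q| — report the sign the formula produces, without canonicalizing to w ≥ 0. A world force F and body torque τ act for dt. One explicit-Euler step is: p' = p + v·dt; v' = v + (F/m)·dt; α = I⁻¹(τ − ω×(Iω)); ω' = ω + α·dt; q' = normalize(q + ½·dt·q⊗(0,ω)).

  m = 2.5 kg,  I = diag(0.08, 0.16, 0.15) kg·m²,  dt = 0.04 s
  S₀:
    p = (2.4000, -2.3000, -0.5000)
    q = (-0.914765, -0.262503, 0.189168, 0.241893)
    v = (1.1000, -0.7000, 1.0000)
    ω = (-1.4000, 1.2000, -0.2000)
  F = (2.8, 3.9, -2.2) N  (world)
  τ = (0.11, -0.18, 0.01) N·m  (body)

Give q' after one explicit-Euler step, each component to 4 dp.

Hamilton product q⊗(0,ω) = (-0.5461272, 0.9525658, -1.4888688, 0.1327846)
q' = normalize(q + ½dt·q⊗(0,ω)) = (-0.9251, -0.2433, 0.1593, 0.2444)

q' = (-0.9251, -0.2433, 0.1593, 0.2444)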